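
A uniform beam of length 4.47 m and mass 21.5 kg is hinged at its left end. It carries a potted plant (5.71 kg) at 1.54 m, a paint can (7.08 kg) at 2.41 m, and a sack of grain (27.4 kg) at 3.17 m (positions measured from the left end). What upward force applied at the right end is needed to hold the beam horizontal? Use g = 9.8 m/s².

Take moments about the left end.
Beam weight: 21.5 × 9.8 = 210.7 N down at 2.235 m → arm 2.235 m, τ = 210.7 × 2.235 = 470.9 N·m clockwise.
Potted plant: 5.71 × 9.8 = 55.96 N down at 1.54 m → arm 1.54 m, τ = 55.96 × 1.54 = 86.18 N·m clockwise.
Paint can: 7.08 × 9.8 = 69.38 N down at 2.41 m → arm 2.41 m, τ = 69.38 × 2.41 = 167.2 N·m clockwise.
Sack of grain: 27.4 × 9.8 = 268.5 N down at 3.17 m → arm 3.17 m, τ = 268.5 × 3.17 = 851.1 N·m clockwise.
Net moment of the loads = 1575 N·m clockwise.
The upward force F acts at the right end, arm 4.47 m, giving F × 4.47 counterclockwise.
For rotational equilibrium, F × 4.47 = 1575, so F = 1575 / 4.47 = 352 N.

F ≈ 352 N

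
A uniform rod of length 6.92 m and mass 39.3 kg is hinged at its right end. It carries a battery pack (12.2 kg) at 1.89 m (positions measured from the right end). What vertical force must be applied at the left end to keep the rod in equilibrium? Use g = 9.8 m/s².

F ≈ 225 N

Choose the right end as the axis so the unknown pivot reaction has zero arm there.
Beam weight: 39.3 × 9.8 = 385.1 N down at 3.46 m → arm 3.46 m, τ = 385.1 × 3.46 = 1332 N·m counterclockwise.
Battery pack: 12.2 × 9.8 = 119.6 N down at 1.89 m → arm 1.89 m, τ = 119.6 × 1.89 = 226 N·m counterclockwise.
Net moment of the loads = 1558 N·m counterclockwise.
The upward force F acts at the left end, arm 6.92 m, giving F × 6.92 clockwise.
Στ = 0 ⇒ F × 6.92 = 1558 ⇒ F = 1558 / 6.92 = 225 N.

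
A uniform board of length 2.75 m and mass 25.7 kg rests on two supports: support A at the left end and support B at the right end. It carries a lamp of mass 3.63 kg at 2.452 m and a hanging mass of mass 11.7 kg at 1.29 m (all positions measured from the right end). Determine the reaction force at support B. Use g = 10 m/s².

Take moments about support A.
Beam weight: 25.7 × 10 = 257 N down at 1.375 m → arm 1.375 m, τ = 257 × 1.375 = 353.4 N·m clockwise.
Lamp: 3.63 × 10 = 36.3 N down at 2.452 m → arm 0.298 m, τ = 36.3 × 0.298 = 10.82 N·m clockwise.
Hanging mass: 11.7 × 10 = 117 N down at 1.29 m → arm 1.46 m, τ = 117 × 1.46 = 170.8 N·m clockwise.
Net load moment about support A = 535 N·m clockwise.
Reaction R at support B is upward at 0 m, arm 2.75 m → moment R × 2.75 counterclockwise.
Balancing moments: R × 2.75 = 535, giving R = 195 N.

R_B ≈ 195 N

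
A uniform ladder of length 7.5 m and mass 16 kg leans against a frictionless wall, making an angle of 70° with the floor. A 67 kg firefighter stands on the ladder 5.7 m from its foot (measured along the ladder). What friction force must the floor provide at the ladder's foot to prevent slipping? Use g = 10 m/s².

Choose the foot of the ladder as the axis so the floor normal and friction both act there and drop out.
Ladder weight 16×10 = 160 N acts at 3.75 m along the ladder; its horizontal arm is 3.75·cos70° = 1.283 m → τ = 205.3 N·m clockwise.
Firefighter: 67×10 = 670 N at 5.7 m → arm 1.95 m → τ = 1306 N·m clockwise.
Wall normal N acts horizontally at the top; its moment arm is the height L sinθ = 7.5·sin70° = 7.048 m, counterclockwise.
For rotational equilibrium, N × 7.048 = 1511, so N = 214 N.
ΣFx = 0: friction at the foot balances the wall's push, so f = N_wall = 214 N.

f ≈ 214 N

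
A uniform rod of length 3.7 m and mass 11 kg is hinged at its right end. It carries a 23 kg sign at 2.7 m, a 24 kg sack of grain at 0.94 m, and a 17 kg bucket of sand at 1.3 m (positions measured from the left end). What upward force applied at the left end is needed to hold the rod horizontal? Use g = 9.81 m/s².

Taking torques about the right end:
Beam weight: 11 × 9.81 = 107.9 N down at 1.85 m → arm 1.85 m, τ = 107.9 × 1.85 = 199.6 N·m counterclockwise.
Sign: 23 × 9.81 = 225.6 N down at 2.7 m → arm 1 m, τ = 225.6 × 1 = 225.6 N·m counterclockwise.
Sack of grain: 24 × 9.81 = 235.4 N down at 0.94 m → arm 2.76 m, τ = 235.4 × 2.76 = 649.7 N·m counterclockwise.
Bucket of sand: 17 × 9.81 = 166.8 N down at 1.3 m → arm 2.4 m, τ = 166.8 × 2.4 = 400.3 N·m counterclockwise.
Net moment of the loads = 1475 N·m counterclockwise.
The upward force F acts at the left end, arm 3.7 m, giving F × 3.7 clockwise.
Στ = 0 ⇒ F × 3.7 = 1475 ⇒ F = 1475 / 3.7 = 399 N.

F ≈ 399 N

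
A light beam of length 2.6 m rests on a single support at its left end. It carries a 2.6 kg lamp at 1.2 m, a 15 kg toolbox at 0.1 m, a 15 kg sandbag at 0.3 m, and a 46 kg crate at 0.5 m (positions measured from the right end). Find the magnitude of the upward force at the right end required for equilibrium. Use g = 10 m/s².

About the left end:
Lamp: 2.6 × 10 = 26 N down at 1.2 m → arm 1.4 m, τ = 26 × 1.4 = 36.4 N·m clockwise.
Toolbox: 15 × 10 = 150 N down at 0.1 m → arm 2.5 m, τ = 150 × 2.5 = 375 N·m clockwise.
Sandbag: 15 × 10 = 150 N down at 0.3 m → arm 2.3 m, τ = 150 × 2.3 = 345 N·m clockwise.
Crate: 46 × 10 = 460 N down at 0.5 m → arm 2.1 m, τ = 460 × 2.1 = 966 N·m clockwise.
Net moment of the loads = 1722 N·m clockwise.
The upward force F acts at the right end, arm 2.6 m, giving F × 2.6 counterclockwise.
Balancing moments: F × 2.6 = 1722, giving F = 1722 / 2.6 = 662 N.

F ≈ 662 N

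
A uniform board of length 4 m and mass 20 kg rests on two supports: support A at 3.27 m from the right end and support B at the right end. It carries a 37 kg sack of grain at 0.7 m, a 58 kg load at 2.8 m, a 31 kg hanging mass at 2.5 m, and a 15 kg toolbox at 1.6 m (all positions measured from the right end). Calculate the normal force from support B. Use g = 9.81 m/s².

R_B ≈ 590 N

Take moments about support A.
Beam weight: 20 × 9.81 = 196.2 N down at 2 m → arm 1.27 m, τ = 196.2 × 1.27 = 249.2 N·m clockwise.
Sack of grain: 37 × 9.81 = 363 N down at 0.7 m → arm 2.57 m, τ = 363 × 2.57 = 932.9 N·m clockwise.
Load: 58 × 9.81 = 569 N down at 2.8 m → arm 0.47 m, τ = 569 × 0.47 = 267.4 N·m clockwise.
Hanging mass: 31 × 9.81 = 304.1 N down at 2.5 m → arm 0.77 m, τ = 304.1 × 0.77 = 234.2 N·m clockwise.
Toolbox: 15 × 9.81 = 147.2 N down at 1.6 m → arm 1.67 m, τ = 147.2 × 1.67 = 245.8 N·m clockwise.
Net load moment about support A = 1930 N·m clockwise.
Reaction R at support B is upward at 0 m, arm 3.27 m → moment R × 3.27 counterclockwise.
Balancing moments: R × 3.27 = 1930, giving R = 590 N.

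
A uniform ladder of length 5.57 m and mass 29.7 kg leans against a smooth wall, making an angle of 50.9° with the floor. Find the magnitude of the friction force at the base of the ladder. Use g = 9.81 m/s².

f ≈ 118 N

Sum moments about the foot of the ladder (the floor normal and friction both act there and drop out).
Ladder weight 29.7×9.81 = 291.4 N acts at 2.785 m along the ladder; its horizontal arm is 2.785·cos50.9° = 1.756 m → τ = 511.7 N·m clockwise.
Wall normal N acts horizontally at the top; its moment arm is the height L sinθ = 5.57·sin50.9° = 4.323 m, counterclockwise.
Setting net torque to zero: N × 4.323 = 511.7 → N = 118 N.
ΣFx = 0: friction at the foot balances the wall's push, so f = N_wall = 118 N.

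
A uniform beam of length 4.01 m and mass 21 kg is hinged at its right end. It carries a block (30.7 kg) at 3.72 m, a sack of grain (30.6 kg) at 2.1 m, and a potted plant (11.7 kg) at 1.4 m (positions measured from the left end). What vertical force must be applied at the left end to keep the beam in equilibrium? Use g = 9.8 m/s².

F ≈ 342 N

About the right end:
Beam weight: 21 × 9.8 = 205.8 N down at 2.005 m → arm 2.005 m, τ = 205.8 × 2.005 = 412.6 N·m counterclockwise.
Block: 30.7 × 9.8 = 300.9 N down at 3.72 m → arm 0.29 m, τ = 300.9 × 0.29 = 87.26 N·m counterclockwise.
Sack of grain: 30.6 × 9.8 = 299.9 N down at 2.1 m → arm 1.91 m, τ = 299.9 × 1.91 = 572.8 N·m counterclockwise.
Potted plant: 11.7 × 9.8 = 114.7 N down at 1.4 m → arm 2.61 m, τ = 114.7 × 2.61 = 299.4 N·m counterclockwise.
Net moment of the loads = 1372 N·m counterclockwise.
The upward force F acts at the left end, arm 4.01 m, giving F × 4.01 clockwise.
Στ = 0 ⇒ F × 4.01 = 1372 ⇒ F = 1372 / 4.01 = 342 N.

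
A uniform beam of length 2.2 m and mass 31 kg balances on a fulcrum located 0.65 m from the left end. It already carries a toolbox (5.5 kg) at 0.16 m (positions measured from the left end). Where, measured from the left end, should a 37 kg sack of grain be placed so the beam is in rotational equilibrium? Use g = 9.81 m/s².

Sum moments about the fulcrum (at 0.65 m from the left end) (the support reaction has zero arm there).
Beam weight: 31 × 9.81 = 304.1 N down at 1.1 m → arm 0.45 m, τ = 304.1 × 0.45 = 136.8 N·m clockwise.
Toolbox: 5.5 × 9.81 = 53.96 N down at 0.16 m → arm 0.49 m, τ = 53.96 × 0.49 = 26.44 N·m counterclockwise.
Net moment of existing loads = 110.4 N·m clockwise.
The sack of grain weighs 37 × 9.81 = 363 N and must supply an equal counterclockwise moment, so its lever arm about the fulcrum is 110.4 / 363 = 0.304 m.
That puts it at 0.65 − 0.304 = 0.346 m from the left end.

x ≈ 0.346 m from the left end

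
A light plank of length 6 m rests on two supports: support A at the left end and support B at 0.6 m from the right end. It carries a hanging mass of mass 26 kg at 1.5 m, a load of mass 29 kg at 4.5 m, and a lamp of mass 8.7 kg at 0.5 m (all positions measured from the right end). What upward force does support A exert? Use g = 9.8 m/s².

R_A ≈ 246 N

About support B:
Hanging mass: 26 × 9.8 = 254.8 N down at 1.5 m → arm 0.9 m, τ = 254.8 × 0.9 = 229.3 N·m counterclockwise.
Load: 29 × 9.8 = 284.2 N down at 4.5 m → arm 3.9 m, τ = 284.2 × 3.9 = 1108 N·m counterclockwise.
Lamp: 8.7 × 9.8 = 85.26 N down at 0.5 m → arm 0.1 m, τ = 85.26 × 0.1 = 8.526 N·m clockwise.
Net load moment about support B = 1329 N·m counterclockwise.
Reaction R at support A is upward at 6 m, arm 5.4 m → moment R × 5.4 clockwise.
Setting net torque to zero: R × 5.4 = 1329 → R = 246 N.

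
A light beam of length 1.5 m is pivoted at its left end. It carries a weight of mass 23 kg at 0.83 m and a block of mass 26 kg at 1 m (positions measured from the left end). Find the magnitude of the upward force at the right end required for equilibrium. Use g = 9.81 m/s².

Take moments about the left end.
Weight: 23 × 9.81 = 225.6 N down at 0.83 m → arm 0.83 m, τ = 225.6 × 0.83 = 187.2 N·m clockwise.
Block: 26 × 9.81 = 255.1 N down at 1 m → arm 1 m, τ = 255.1 × 1 = 255.1 N·m clockwise.
Net moment of the loads = 442.3 N·m clockwise.
The upward force F acts at the right end, arm 1.5 m, giving F × 1.5 counterclockwise.
Στ = 0 ⇒ F × 1.5 = 442.3 ⇒ F = 442.3 / 1.5 = 295 N.

F ≈ 295 N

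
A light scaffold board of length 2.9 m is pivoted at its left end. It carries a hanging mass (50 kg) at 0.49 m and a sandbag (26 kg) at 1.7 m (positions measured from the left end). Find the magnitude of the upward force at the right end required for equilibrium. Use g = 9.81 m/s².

Taking torques about the left end:
Hanging mass: 50 × 9.81 = 490.5 N down at 0.49 m → arm 0.49 m, τ = 490.5 × 0.49 = 240.3 N·m clockwise.
Sandbag: 26 × 9.81 = 255.1 N down at 1.7 m → arm 1.7 m, τ = 255.1 × 1.7 = 433.7 N·m clockwise.
Net moment of the loads = 674 N·m clockwise.
The upward force F acts at the right end, arm 2.9 m, giving F × 2.9 counterclockwise.
Setting net torque to zero: F × 2.9 = 674 → F = 674 / 2.9 = 232 N.

F ≈ 232 N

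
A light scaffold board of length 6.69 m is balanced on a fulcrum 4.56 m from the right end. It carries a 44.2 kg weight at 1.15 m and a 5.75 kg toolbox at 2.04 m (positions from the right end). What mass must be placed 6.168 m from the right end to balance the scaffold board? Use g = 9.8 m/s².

m ≈ 103 kg

Sum moments about the fulcrum (at 4.56 m from the right end) (the support reaction has zero arm there).
Weight: 44.2 × 9.8 = 433.2 N down at 1.15 m → arm 3.41 m, τ = 433.2 × 3.41 = 1477 N·m clockwise.
Toolbox: 5.75 × 9.8 = 56.35 N down at 2.04 m → arm 2.52 m, τ = 56.35 × 2.52 = 142 N·m clockwise.
Net moment of known loads = 1619 N·m clockwise.
An unknown mass m at 6.168 m has arm 1.608 m; its moment is m·g·1.608 counterclockwise.
Setting net torque to zero: m × 9.8 × 1.608 = 1619 → m = 1619 / (9.8 × 1.608) = 103 kg.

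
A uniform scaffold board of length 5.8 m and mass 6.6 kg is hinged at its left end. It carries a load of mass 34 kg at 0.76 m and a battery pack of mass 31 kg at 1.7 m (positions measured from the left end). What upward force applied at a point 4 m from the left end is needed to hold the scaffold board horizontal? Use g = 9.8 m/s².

F ≈ 239 N

Taking torques about the left end:
Beam weight: 6.6 × 9.8 = 64.68 N down at 2.9 m → arm 2.9 m, τ = 64.68 × 2.9 = 187.6 N·m clockwise.
Load: 34 × 9.8 = 333.2 N down at 0.76 m → arm 0.76 m, τ = 333.2 × 0.76 = 253.2 N·m clockwise.
Battery pack: 31 × 9.8 = 303.8 N down at 1.7 m → arm 1.7 m, τ = 303.8 × 1.7 = 516.5 N·m clockwise.
Net moment of the loads = 957.3 N·m clockwise.
The upward force F acts at a point 4 m from the left end, arm 4 m, giving F × 4 counterclockwise.
Setting net torque to zero: F × 4 = 957.3 → F = 957.3 / 4 = 239 N.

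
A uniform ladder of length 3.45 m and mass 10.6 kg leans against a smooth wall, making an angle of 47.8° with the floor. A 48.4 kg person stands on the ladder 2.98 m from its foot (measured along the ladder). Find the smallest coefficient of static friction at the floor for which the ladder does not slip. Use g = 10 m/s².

Choose the foot of the ladder as the axis so the floor normal and friction both act there and drop out.
Ladder weight 10.6×10 = 106 N acts at 1.725 m along the ladder; its horizontal arm is 1.725·cos47.8° = 1.159 m → τ = 122.9 N·m clockwise.
Person: 48.4×10 = 484 N at 2.98 m → arm 2.002 m → τ = 969 N·m clockwise.
Wall normal N acts horizontally at the top; its moment arm is the height L sinθ = 3.45·sin47.8° = 2.556 m, counterclockwise.
Setting net torque to zero: N × 2.556 = 1092 → N = 427.2 N.
ΣFx = 0 ⇒ f = N_wall = 427.2 N. ΣFy = 0 ⇒ N_floor = 590 N.
μ_min = f / N_floor = 427.2 / 590 = 0.724.

μ_min ≈ 0.724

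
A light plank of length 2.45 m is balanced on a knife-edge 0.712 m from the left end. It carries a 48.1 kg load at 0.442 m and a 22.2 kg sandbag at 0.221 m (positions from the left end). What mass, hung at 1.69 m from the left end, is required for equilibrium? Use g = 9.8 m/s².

m ≈ 24.4 kg

Choose the knife-edge (at 0.712 m from the left end) as the axis so the support reaction has zero arm there.
Load: 48.1 × 9.8 = 471.4 N down at 0.442 m → arm 0.27 m, τ = 471.4 × 0.27 = 127.3 N·m counterclockwise.
Sandbag: 22.2 × 9.8 = 217.6 N down at 0.221 m → arm 0.491 m, τ = 217.6 × 0.491 = 106.8 N·m counterclockwise.
Net moment of known loads = 234.1 N·m counterclockwise.
An unknown mass m at 1.69 m has arm 0.978 m; its moment is m·g·0.978 clockwise.
Balancing moments: m × 9.8 × 0.978 = 234.1, giving m = 234.1 / (9.8 × 0.978) = 24.4 kg.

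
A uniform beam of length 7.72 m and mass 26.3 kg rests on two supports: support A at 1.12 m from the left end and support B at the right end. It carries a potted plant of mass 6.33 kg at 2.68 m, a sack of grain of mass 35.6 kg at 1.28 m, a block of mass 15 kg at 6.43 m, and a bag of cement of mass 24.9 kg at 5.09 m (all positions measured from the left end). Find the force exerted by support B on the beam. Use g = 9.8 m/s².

Choose support A as the axis so its reaction then has zero moment arm.
Beam weight: 26.3 × 9.8 = 257.7 N down at 3.86 m → arm 2.74 m, τ = 257.7 × 2.74 = 706.1 N·m clockwise.
Potted plant: 6.33 × 9.8 = 62.03 N down at 2.68 m → arm 1.56 m, τ = 62.03 × 1.56 = 96.77 N·m clockwise.
Sack of grain: 35.6 × 9.8 = 348.9 N down at 1.28 m → arm 0.16 m, τ = 348.9 × 0.16 = 55.82 N·m clockwise.
Block: 15 × 9.8 = 147 N down at 6.43 m → arm 5.31 m, τ = 147 × 5.31 = 780.6 N·m clockwise.
Bag of cement: 24.9 × 9.8 = 244 N down at 5.09 m → arm 3.97 m, τ = 244 × 3.97 = 968.7 N·m clockwise.
Net load moment about support A = 2608 N·m clockwise.
Reaction R at support B is upward at 7.72 m, arm 6.6 m → moment R × 6.6 counterclockwise.
Balancing moments: R × 6.6 = 2608, giving R = 395 N.

R_B ≈ 395 N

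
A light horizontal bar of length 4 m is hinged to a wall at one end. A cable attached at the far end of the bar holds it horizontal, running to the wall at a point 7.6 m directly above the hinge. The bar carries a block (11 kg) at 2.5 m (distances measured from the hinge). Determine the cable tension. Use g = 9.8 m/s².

T ≈ 76.1 N

Sum moments about the hinge (the unknown hinge reaction has zero arm there).
Block: 11 × 9.8 = 107.8 N down at 2.5 m → arm 2.5 m, τ = 107.8 × 2.5 = 269.5 N·m clockwise.
Total clockwise load moment = 269.5 N·m.
The cable tension T acts at 4 m; only its component perpendicular to the bar, T sinθ, produces torque. sinθ = h/√(h²+d²) = 7.6/√(7.6²+4²) = 0.8849.
Balancing moments: T × 4 × 0.8849 = 269.5, giving T = 269.5 / 3.54 = 76.1 N.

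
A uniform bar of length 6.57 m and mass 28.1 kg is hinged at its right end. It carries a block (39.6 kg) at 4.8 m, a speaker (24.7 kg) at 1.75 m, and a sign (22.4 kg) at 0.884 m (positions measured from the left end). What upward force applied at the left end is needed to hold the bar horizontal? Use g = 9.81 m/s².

Taking torques about the right end:
Beam weight: 28.1 × 9.81 = 275.7 N down at 3.285 m → arm 3.285 m, τ = 275.7 × 3.285 = 905.7 N·m counterclockwise.
Block: 39.6 × 9.81 = 388.5 N down at 4.8 m → arm 1.77 m, τ = 388.5 × 1.77 = 687.6 N·m counterclockwise.
Speaker: 24.7 × 9.81 = 242.3 N down at 1.75 m → arm 4.82 m, τ = 242.3 × 4.82 = 1168 N·m counterclockwise.
Sign: 22.4 × 9.81 = 219.7 N down at 0.884 m → arm 5.686 m, τ = 219.7 × 5.686 = 1249 N·m counterclockwise.
Net moment of the loads = 4010 N·m counterclockwise.
The upward force F acts at the left end, arm 6.57 m, giving F × 6.57 clockwise.
Balancing moments: F × 6.57 = 4010, giving F = 4010 / 6.57 = 610 N.

F ≈ 610 N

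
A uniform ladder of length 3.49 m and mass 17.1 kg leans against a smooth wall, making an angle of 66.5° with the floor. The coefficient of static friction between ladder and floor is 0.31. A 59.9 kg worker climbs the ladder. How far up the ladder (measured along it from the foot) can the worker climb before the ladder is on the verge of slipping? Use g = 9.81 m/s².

d ≈ 2.7 m

Sum moments about the foot of the ladder (the floor normal and friction both act there and drop out).
Ladder weight 17.1×9.81 = 167.8 N acts at 1.745 m along the ladder; its horizontal arm is 1.745·cos66.5° = 0.6958 m → τ = 116.8 N·m clockwise.
Worker weight 59.9×9.81 = 587.6 N at distance d → arm d·cos66.5° → τ = 587.6·d·0.3987 clockwise.
Wall normal N at the top has arm L sinθ = 3.201 m counterclockwise, so Στ = 0 gives N·3.201 = 116.8 + 234.3·d.
ΣFy = 0 ⇒ N_floor = 755.4 N, so the maximum friction is μ_s·N_floor = 0.31×755.4 = 234.2 N. ΣFx = 0 ⇒ N_wall = f, so at the slipping point N = 234.2 N.
Substituting: 234.2×3.201 = 116.8 + 234.3·d ⇒ d = (749.7 − 116.8) / 234.3 = 2.7 m.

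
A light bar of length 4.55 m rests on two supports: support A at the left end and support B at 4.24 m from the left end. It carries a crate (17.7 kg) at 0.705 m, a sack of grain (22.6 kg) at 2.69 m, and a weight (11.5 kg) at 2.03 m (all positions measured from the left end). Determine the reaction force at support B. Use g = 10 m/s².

R_B ≈ 228 N

Taking torques about support A:
Crate: 17.7 × 10 = 177 N down at 0.705 m → arm 0.705 m, τ = 177 × 0.705 = 124.8 N·m clockwise.
Sack of grain: 22.6 × 10 = 226 N down at 2.69 m → arm 2.69 m, τ = 226 × 2.69 = 607.9 N·m clockwise.
Weight: 11.5 × 10 = 115 N down at 2.03 m → arm 2.03 m, τ = 115 × 2.03 = 233.4 N·m clockwise.
Net load moment about support A = 966.1 N·m clockwise.
Reaction R at support B is upward at 4.24 m, arm 4.24 m → moment R × 4.24 counterclockwise.
For rotational equilibrium, R × 4.24 = 966.1, so R = 228 N.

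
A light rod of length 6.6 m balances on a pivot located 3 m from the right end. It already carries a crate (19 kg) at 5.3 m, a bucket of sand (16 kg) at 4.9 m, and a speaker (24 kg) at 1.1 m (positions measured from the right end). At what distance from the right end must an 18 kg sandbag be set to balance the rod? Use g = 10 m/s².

x ≈ 1.42 m from the right end

Sum moments about the pivot (at 3 m from the right end) (the support reaction has zero arm there).
Crate: 19 × 10 = 190 N down at 5.3 m → arm 2.3 m, τ = 190 × 2.3 = 437 N·m counterclockwise.
Bucket of sand: 16 × 10 = 160 N down at 4.9 m → arm 1.9 m, τ = 160 × 1.9 = 304 N·m counterclockwise.
Speaker: 24 × 10 = 240 N down at 1.1 m → arm 1.9 m, τ = 240 × 1.9 = 456 N·m clockwise.
Net moment of existing loads = 285 N·m counterclockwise.
The sandbag weighs 18 × 10 = 180 N and must supply an equal clockwise moment, so its lever arm about the pivot is 285 / 180 = 1.58 m.
That puts it at 3 − 1.58 = 1.42 m from the right end.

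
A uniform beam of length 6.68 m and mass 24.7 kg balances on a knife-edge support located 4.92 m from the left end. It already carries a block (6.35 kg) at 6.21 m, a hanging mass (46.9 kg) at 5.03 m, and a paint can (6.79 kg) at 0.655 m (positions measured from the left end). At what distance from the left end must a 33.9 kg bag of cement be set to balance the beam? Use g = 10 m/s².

Take moments about the knife-edge support (at 4.92 m from the left end).
Beam weight: 24.7 × 10 = 247 N down at 3.34 m → arm 1.58 m, τ = 247 × 1.58 = 390.3 N·m counterclockwise.
Block: 6.35 × 10 = 63.5 N down at 6.21 m → arm 1.29 m, τ = 63.5 × 1.29 = 81.92 N·m clockwise.
Hanging mass: 46.9 × 10 = 469 N down at 5.03 m → arm 0.11 m, τ = 469 × 0.11 = 51.59 N·m clockwise.
Paint can: 6.79 × 10 = 67.9 N down at 0.655 m → arm 4.265 m, τ = 67.9 × 4.265 = 289.6 N·m counterclockwise.
Net moment of existing loads = 546.4 N·m counterclockwise.
The bag of cement weighs 33.9 × 10 = 339 N and must supply an equal clockwise moment, so its lever arm about the knife-edge support is 546.4 / 339 = 1.61 m.
That puts it at 4.92 + 1.61 = 6.53 m from the left end.

x ≈ 6.53 m from the left end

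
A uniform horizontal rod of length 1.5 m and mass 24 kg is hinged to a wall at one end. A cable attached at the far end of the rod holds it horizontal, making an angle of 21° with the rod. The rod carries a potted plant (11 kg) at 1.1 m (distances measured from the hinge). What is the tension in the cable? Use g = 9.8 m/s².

Sum moments about the hinge (the unknown hinge reaction has zero arm there).
Beam weight: 24 × 9.8 = 235.2 N down at 0.75 m → arm 0.75 m, τ = 235.2 × 0.75 = 176.4 N·m clockwise.
Potted plant: 11 × 9.8 = 107.8 N down at 1.1 m → arm 1.1 m, τ = 107.8 × 1.1 = 118.6 N·m clockwise.
Total clockwise load moment = 295 N·m.
The cable tension T acts at 1.5 m; only its component perpendicular to the rod, T sinθ, produces torque. sin 21° = 0.3584.
Setting net torque to zero: T × 1.5 × 0.3584 = 295 → T = 295 / 0.5376 = 549 N.

T ≈ 549 N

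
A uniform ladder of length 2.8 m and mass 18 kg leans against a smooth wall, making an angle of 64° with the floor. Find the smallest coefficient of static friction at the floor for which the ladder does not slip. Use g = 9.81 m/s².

Take moments about the foot of the ladder.
Ladder weight 18×9.81 = 176.6 N acts at 1.4 m along the ladder; its horizontal arm is 1.4·cos64° = 0.6137 m → τ = 108.4 N·m clockwise.
Wall normal N acts horizontally at the top; its moment arm is the height L sinθ = 2.8·sin64° = 2.517 m, counterclockwise.
Στ = 0 ⇒ N × 2.517 = 108.4 ⇒ N = 43.07 N.
ΣFx = 0 ⇒ f = N_wall = 43.07 N. ΣFy = 0 ⇒ N_floor = 176.6 N.
μ_min = f / N_floor = 43.07 / 176.6 = 0.244.

μ_min ≈ 0.244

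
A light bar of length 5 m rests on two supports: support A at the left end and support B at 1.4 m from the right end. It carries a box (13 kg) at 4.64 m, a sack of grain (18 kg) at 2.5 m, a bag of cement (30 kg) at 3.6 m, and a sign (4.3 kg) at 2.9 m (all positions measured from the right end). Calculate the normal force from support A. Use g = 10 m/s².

Taking torques about support B:
Box: 13 × 10 = 130 N down at 4.64 m → arm 3.24 m, τ = 130 × 3.24 = 421.2 N·m counterclockwise.
Sack of grain: 18 × 10 = 180 N down at 2.5 m → arm 1.1 m, τ = 180 × 1.1 = 198 N·m counterclockwise.
Bag of cement: 30 × 10 = 300 N down at 3.6 m → arm 2.2 m, τ = 300 × 2.2 = 660 N·m counterclockwise.
Sign: 4.3 × 10 = 43 N down at 2.9 m → arm 1.5 m, τ = 43 × 1.5 = 64.5 N·m counterclockwise.
Net load moment about support B = 1344 N·m counterclockwise.
Reaction R at support A is upward at 5 m, arm 3.6 m → moment R × 3.6 clockwise.
Στ = 0 ⇒ R × 3.6 = 1344 ⇒ R = 373 N.

R_A ≈ 373 N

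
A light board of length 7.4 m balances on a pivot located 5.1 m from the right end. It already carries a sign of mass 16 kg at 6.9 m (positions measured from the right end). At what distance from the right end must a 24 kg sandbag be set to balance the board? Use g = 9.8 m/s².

Sum moments about the pivot (at 5.1 m from the right end) (the support reaction has zero arm there).
Sign: 16 × 9.8 = 156.8 N down at 6.9 m → arm 1.8 m, τ = 156.8 × 1.8 = 282.2 N·m counterclockwise.
Net moment of existing loads = 282.2 N·m counterclockwise.
The sandbag weighs 24 × 9.8 = 235.2 N and must supply an equal clockwise moment, so its lever arm about the pivot is 282.2 / 235.2 = 1.2 m.
That puts it at 5.1 − 1.2 = 3.9 m from the right end.

x ≈ 3.9 m from the right end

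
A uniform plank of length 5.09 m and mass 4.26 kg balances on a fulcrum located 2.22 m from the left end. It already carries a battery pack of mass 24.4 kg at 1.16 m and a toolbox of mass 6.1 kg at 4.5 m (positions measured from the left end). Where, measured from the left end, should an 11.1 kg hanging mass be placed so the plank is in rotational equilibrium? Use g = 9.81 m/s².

Sum moments about the fulcrum (at 2.22 m from the left end) (the support reaction has zero arm there).
Beam weight: 4.26 × 9.81 = 41.79 N down at 2.545 m → arm 0.325 m, τ = 41.79 × 0.325 = 13.58 N·m clockwise.
Battery pack: 24.4 × 9.81 = 239.4 N down at 1.16 m → arm 1.06 m, τ = 239.4 × 1.06 = 253.8 N·m counterclockwise.
Toolbox: 6.1 × 9.81 = 59.84 N down at 4.5 m → arm 2.28 m, τ = 59.84 × 2.28 = 136.4 N·m clockwise.
Net moment of existing loads = 103.8 N·m counterclockwise.
The hanging mass weighs 11.1 × 9.81 = 108.9 N and must supply an equal clockwise moment, so its lever arm about the fulcrum is 103.8 / 108.9 = 0.953 m.
That puts it at 2.22 + 0.953 = 3.17 m from the left end.

x ≈ 3.17 m from the left end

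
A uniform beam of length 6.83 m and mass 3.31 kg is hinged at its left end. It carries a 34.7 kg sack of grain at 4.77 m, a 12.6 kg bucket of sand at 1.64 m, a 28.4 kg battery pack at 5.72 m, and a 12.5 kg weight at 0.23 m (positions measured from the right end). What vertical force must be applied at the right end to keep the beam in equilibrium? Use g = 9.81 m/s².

F ≈ 377 N

About the left end:
Beam weight: 3.31 × 9.81 = 32.47 N down at 3.415 m → arm 3.415 m, τ = 32.47 × 3.415 = 110.9 N·m clockwise.
Sack of grain: 34.7 × 9.81 = 340.4 N down at 4.77 m → arm 2.06 m, τ = 340.4 × 2.06 = 701.2 N·m clockwise.
Bucket of sand: 12.6 × 9.81 = 123.6 N down at 1.64 m → arm 5.19 m, τ = 123.6 × 5.19 = 641.5 N·m clockwise.
Battery pack: 28.4 × 9.81 = 278.6 N down at 5.72 m → arm 1.11 m, τ = 278.6 × 1.11 = 309.2 N·m clockwise.
Weight: 12.5 × 9.81 = 122.6 N down at 0.23 m → arm 6.6 m, τ = 122.6 × 6.6 = 809.2 N·m clockwise.
Net moment of the loads = 2572 N·m clockwise.
The upward force F acts at the right end, arm 6.83 m, giving F × 6.83 counterclockwise.
Στ = 0 ⇒ F × 6.83 = 2572 ⇒ F = 2572 / 6.83 = 377 N.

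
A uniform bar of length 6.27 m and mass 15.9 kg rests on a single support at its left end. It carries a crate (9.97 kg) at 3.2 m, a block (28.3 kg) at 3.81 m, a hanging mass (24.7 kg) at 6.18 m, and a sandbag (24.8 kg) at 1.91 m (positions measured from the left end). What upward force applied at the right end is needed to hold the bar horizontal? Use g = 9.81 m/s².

F ≈ 610 N

Taking torques about the left end:
Beam weight: 15.9 × 9.81 = 156 N down at 3.135 m → arm 3.135 m, τ = 156 × 3.135 = 489.1 N·m clockwise.
Crate: 9.97 × 9.81 = 97.81 N down at 3.2 m → arm 3.2 m, τ = 97.81 × 3.2 = 313 N·m clockwise.
Block: 28.3 × 9.81 = 277.6 N down at 3.81 m → arm 3.81 m, τ = 277.6 × 3.81 = 1058 N·m clockwise.
Hanging mass: 24.7 × 9.81 = 242.3 N down at 6.18 m → arm 6.18 m, τ = 242.3 × 6.18 = 1497 N·m clockwise.
Sandbag: 24.8 × 9.81 = 243.3 N down at 1.91 m → arm 1.91 m, τ = 243.3 × 1.91 = 464.7 N·m clockwise.
Net moment of the loads = 3822 N·m clockwise.
The upward force F acts at the right end, arm 6.27 m, giving F × 6.27 counterclockwise.
Στ = 0 ⇒ F × 6.27 = 3822 ⇒ F = 3822 / 6.27 = 610 N.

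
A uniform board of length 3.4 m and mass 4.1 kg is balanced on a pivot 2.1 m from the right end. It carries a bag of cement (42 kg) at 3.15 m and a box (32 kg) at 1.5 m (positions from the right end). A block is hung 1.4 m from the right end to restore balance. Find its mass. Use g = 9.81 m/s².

About the pivot (at 2.1 m from the right end):
Beam weight: 4.1 × 9.81 = 40.22 N down at 1.7 m → arm 0.4 m, τ = 40.22 × 0.4 = 16.09 N·m clockwise.
Bag of cement: 42 × 9.81 = 412 N down at 3.15 m → arm 1.05 m, τ = 412 × 1.05 = 432.6 N·m counterclockwise.
Box: 32 × 9.81 = 313.9 N down at 1.5 m → arm 0.6 m, τ = 313.9 × 0.6 = 188.3 N·m clockwise.
Net moment of known loads = 228.2 N·m counterclockwise.
An unknown mass m at 1.4 m has arm 0.7 m; its moment is m·g·0.7 clockwise.
For rotational equilibrium, m × 9.81 × 0.7 = 228.2, so m = 228.2 / (9.81 × 0.7) = 33.2 kg.

m ≈ 33.2 kg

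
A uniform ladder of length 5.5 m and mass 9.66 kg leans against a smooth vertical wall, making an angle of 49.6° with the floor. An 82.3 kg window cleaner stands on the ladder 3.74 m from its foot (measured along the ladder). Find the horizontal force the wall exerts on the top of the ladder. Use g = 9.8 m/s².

N_wall ≈ 507 N

Choose the foot of the ladder as the axis so the floor normal and friction both act there and drop out.
Ladder weight 9.66×9.8 = 94.67 N acts at 2.75 m along the ladder; its horizontal arm is 2.75·cos49.6° = 1.782 m → τ = 168.7 N·m clockwise.
Window cleaner: 82.3×9.8 = 806.5 N at 3.74 m → arm 2.424 m → τ = 1955 N·m clockwise.
Wall normal N acts horizontally at the top; its moment arm is the height L sinθ = 5.5·sin49.6° = 4.188 m, counterclockwise.
Στ = 0 ⇒ N × 4.188 = 2124 ⇒ N = 507 N.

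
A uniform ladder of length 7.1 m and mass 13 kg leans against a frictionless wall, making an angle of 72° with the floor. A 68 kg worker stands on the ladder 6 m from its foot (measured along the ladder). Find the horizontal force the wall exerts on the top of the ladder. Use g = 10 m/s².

About the foot of the ladder:
Ladder weight 13×10 = 130 N acts at 3.55 m along the ladder; its horizontal arm is 3.55·cos72° = 1.097 m → τ = 142.6 N·m clockwise.
Worker: 68×10 = 680 N at 6 m → arm 1.854 m → τ = 1261 N·m clockwise.
Wall normal N acts horizontally at the top; its moment arm is the height L sinθ = 7.1·sin72° = 6.753 m, counterclockwise.
For rotational equilibrium, N × 6.753 = 1404, so N = 208 N.

N_wall ≈ 208 N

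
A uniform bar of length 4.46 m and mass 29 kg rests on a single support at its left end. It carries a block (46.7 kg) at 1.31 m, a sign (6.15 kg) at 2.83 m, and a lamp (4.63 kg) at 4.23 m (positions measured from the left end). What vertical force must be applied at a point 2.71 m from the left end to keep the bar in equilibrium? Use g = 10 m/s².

Taking torques about the left end:
Beam weight: 29 × 10 = 290 N down at 2.23 m → arm 2.23 m, τ = 290 × 2.23 = 646.7 N·m clockwise.
Block: 46.7 × 10 = 467 N down at 1.31 m → arm 1.31 m, τ = 467 × 1.31 = 611.8 N·m clockwise.
Sign: 6.15 × 10 = 61.5 N down at 2.83 m → arm 2.83 m, τ = 61.5 × 2.83 = 174 N·m clockwise.
Lamp: 4.63 × 10 = 46.3 N down at 4.23 m → arm 4.23 m, τ = 46.3 × 4.23 = 195.8 N·m clockwise.
Net moment of the loads = 1628 N·m clockwise.
The upward force F acts at a point 2.71 m from the left end, arm 2.71 m, giving F × 2.71 counterclockwise.
Στ = 0 ⇒ F × 2.71 = 1628 ⇒ F = 1628 / 2.71 = 601 N.

F ≈ 601 N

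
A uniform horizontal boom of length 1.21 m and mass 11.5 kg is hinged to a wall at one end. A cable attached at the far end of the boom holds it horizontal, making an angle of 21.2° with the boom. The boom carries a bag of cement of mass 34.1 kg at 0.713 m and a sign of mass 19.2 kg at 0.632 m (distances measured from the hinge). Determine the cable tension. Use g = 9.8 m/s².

T ≈ 972 N

Take moments about the hinge.
Beam weight: 11.5 × 9.8 = 112.7 N down at 0.605 m → arm 0.605 m, τ = 112.7 × 0.605 = 68.18 N·m clockwise.
Bag of cement: 34.1 × 9.8 = 334.2 N down at 0.713 m → arm 0.713 m, τ = 334.2 × 0.713 = 238.3 N·m clockwise.
Sign: 19.2 × 9.8 = 188.2 N down at 0.632 m → arm 0.632 m, τ = 188.2 × 0.632 = 118.9 N·m clockwise.
Total clockwise load moment = 425.4 N·m.
The cable tension T acts at 1.21 m; only its component perpendicular to the boom, T sinθ, produces torque. sin 21.2° = 0.3616.
Balancing moments: T × 1.21 × 0.3616 = 425.4, giving T = 425.4 / 0.4375 = 972 N.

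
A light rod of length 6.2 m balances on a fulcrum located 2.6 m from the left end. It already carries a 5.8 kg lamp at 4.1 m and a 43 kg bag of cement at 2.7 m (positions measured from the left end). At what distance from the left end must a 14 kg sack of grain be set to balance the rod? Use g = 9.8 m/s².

x ≈ 1.67 m from the left end

Take moments about the fulcrum (at 2.6 m from the left end).
Lamp: 5.8 × 9.8 = 56.84 N down at 4.1 m → arm 1.5 m, τ = 56.84 × 1.5 = 85.26 N·m clockwise.
Bag of cement: 43 × 9.8 = 421.4 N down at 2.7 m → arm 0.1 m, τ = 421.4 × 0.1 = 42.14 N·m clockwise.
Net moment of existing loads = 127.4 N·m clockwise.
The sack of grain weighs 14 × 9.8 = 137.2 N and must supply an equal counterclockwise moment, so its lever arm about the fulcrum is 127.4 / 137.2 = 0.929 m.
That puts it at 2.6 − 0.929 = 1.67 m from the left end.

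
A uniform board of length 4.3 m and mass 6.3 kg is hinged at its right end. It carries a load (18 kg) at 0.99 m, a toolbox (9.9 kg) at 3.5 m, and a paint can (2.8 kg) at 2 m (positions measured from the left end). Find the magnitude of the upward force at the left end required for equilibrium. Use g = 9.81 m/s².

F ≈ 200 N

Sum moments about the right end (the unknown pivot reaction has zero arm there).
Beam weight: 6.3 × 9.81 = 61.8 N down at 2.15 m → arm 2.15 m, τ = 61.8 × 2.15 = 132.9 N·m counterclockwise.
Load: 18 × 9.81 = 176.6 N down at 0.99 m → arm 3.31 m, τ = 176.6 × 3.31 = 584.5 N·m counterclockwise.
Toolbox: 9.9 × 9.81 = 97.12 N down at 3.5 m → arm 0.8 m, τ = 97.12 × 0.8 = 77.7 N·m counterclockwise.
Paint can: 2.8 × 9.81 = 27.47 N down at 2 m → arm 2.3 m, τ = 27.47 × 2.3 = 63.18 N·m counterclockwise.
Net moment of the loads = 858.3 N·m counterclockwise.
The upward force F acts at the left end, arm 4.3 m, giving F × 4.3 clockwise.
Balancing moments: F × 4.3 = 858.3, giving F = 858.3 / 4.3 = 200 N.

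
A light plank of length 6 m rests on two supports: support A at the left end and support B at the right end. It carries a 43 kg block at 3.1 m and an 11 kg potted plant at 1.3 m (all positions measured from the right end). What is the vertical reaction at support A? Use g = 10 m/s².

Sum moments about support B (its reaction then has zero moment arm).
Block: 43 × 10 = 430 N down at 3.1 m → arm 3.1 m, τ = 430 × 3.1 = 1333 N·m counterclockwise.
Potted plant: 11 × 10 = 110 N down at 1.3 m → arm 1.3 m, τ = 110 × 1.3 = 143 N·m counterclockwise.
Net load moment about support B = 1476 N·m counterclockwise.
Reaction R at support A is upward at 6 m, arm 6 m → moment R × 6 clockwise.
Setting net torque to zero: R × 6 = 1476 → R = 246 N.

R_A ≈ 246 N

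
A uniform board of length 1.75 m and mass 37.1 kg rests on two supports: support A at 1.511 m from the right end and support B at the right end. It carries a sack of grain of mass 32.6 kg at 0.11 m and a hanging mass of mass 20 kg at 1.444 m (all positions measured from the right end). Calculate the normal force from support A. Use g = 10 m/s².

Sum moments about support B (its reaction then has zero moment arm).
Beam weight: 37.1 × 10 = 371 N down at 0.875 m → arm 0.875 m, τ = 371 × 0.875 = 324.6 N·m counterclockwise.
Sack of grain: 32.6 × 10 = 326 N down at 0.11 m → arm 0.11 m, τ = 326 × 0.11 = 35.86 N·m counterclockwise.
Hanging mass: 20 × 10 = 200 N down at 1.444 m → arm 1.444 m, τ = 200 × 1.444 = 288.8 N·m counterclockwise.
Net load moment about support B = 649.3 N·m counterclockwise.
Reaction R at support A is upward at 1.511 m, arm 1.511 m → moment R × 1.511 clockwise.
For rotational equilibrium, R × 1.511 = 649.3, so R = 430 N.

R_A ≈ 430 N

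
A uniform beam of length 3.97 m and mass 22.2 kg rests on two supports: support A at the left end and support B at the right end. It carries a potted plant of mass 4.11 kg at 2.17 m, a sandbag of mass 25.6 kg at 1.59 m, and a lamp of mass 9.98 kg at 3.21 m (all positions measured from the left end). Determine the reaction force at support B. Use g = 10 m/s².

R_B ≈ 317 N

Taking torques about support A:
Beam weight: 22.2 × 10 = 222 N down at 1.985 m → arm 1.985 m, τ = 222 × 1.985 = 440.7 N·m clockwise.
Potted plant: 4.11 × 10 = 41.1 N down at 2.17 m → arm 2.17 m, τ = 41.1 × 2.17 = 89.19 N·m clockwise.
Sandbag: 25.6 × 10 = 256 N down at 1.59 m → arm 1.59 m, τ = 256 × 1.59 = 407 N·m clockwise.
Lamp: 9.98 × 10 = 99.8 N down at 3.21 m → arm 3.21 m, τ = 99.8 × 3.21 = 320.4 N·m clockwise.
Net load moment about support A = 1257 N·m clockwise.
Reaction R at support B is upward at 3.97 m, arm 3.97 m → moment R × 3.97 counterclockwise.
For rotational equilibrium, R × 3.97 = 1257, so R = 317 N.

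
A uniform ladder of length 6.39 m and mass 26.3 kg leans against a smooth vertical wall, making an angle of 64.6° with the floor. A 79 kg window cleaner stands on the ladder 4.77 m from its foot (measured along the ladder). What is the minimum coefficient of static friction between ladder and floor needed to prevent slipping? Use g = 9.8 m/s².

μ_min ≈ 0.325

Take moments about the foot of the ladder.
Ladder weight 26.3×9.8 = 257.7 N acts at 3.195 m along the ladder; its horizontal arm is 3.195·cos64.6° = 1.37 m → τ = 353 N·m clockwise.
Window cleaner: 79×9.8 = 774.2 N at 4.77 m → arm 2.046 m → τ = 1584 N·m clockwise.
Wall normal N acts horizontally at the top; its moment arm is the height L sinθ = 6.39·sin64.6° = 5.772 m, counterclockwise.
Balancing moments: N × 5.772 = 1937, giving N = 335.6 N.
ΣFx = 0 ⇒ f = N_wall = 335.6 N. ΣFy = 0 ⇒ N_floor = 1032 N.
μ_min = f / N_floor = 335.6 / 1032 = 0.325.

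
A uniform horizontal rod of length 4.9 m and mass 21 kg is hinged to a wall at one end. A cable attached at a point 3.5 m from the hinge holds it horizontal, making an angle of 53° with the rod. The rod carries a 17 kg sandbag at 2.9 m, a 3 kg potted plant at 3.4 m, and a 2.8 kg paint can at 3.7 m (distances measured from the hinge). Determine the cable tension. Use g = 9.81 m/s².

T ≈ 426 N

Sum moments about the hinge (the unknown hinge reaction has zero arm there).
Beam weight: 21 × 9.81 = 206 N down at 2.45 m → arm 2.45 m, τ = 206 × 2.45 = 504.7 N·m clockwise.
Sandbag: 17 × 9.81 = 166.8 N down at 2.9 m → arm 2.9 m, τ = 166.8 × 2.9 = 483.7 N·m clockwise.
Potted plant: 3 × 9.81 = 29.43 N down at 3.4 m → arm 3.4 m, τ = 29.43 × 3.4 = 100.1 N·m clockwise.
Paint can: 2.8 × 9.81 = 27.47 N down at 3.7 m → arm 3.7 m, τ = 27.47 × 3.7 = 101.6 N·m clockwise.
Total clockwise load moment = 1190 N·m.
The cable tension T acts at 3.5 m; only its component perpendicular to the rod, T sinθ, produces torque. sin 53° = 0.7986.
Balancing moments: T × 3.5 × 0.7986 = 1190, giving T = 1190 / 2.795 = 426 N.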